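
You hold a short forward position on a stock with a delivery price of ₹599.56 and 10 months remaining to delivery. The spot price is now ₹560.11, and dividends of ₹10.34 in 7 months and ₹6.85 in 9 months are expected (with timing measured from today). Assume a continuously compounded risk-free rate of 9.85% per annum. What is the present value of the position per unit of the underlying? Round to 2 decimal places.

₹8.33

PV(remaining dividends) I = 10.34·e^(−0.0985·7/12) + 6.85·e^(−0.0985·9/12) = 16.1248
Current forward F = (S − I)·e^(rT) = (560.11 − 16.1248)·e^(0.0985·10/12) = 543.9852 × 1.085546 = 590.5210
Value (long) = (F − K)·e^(−rT) = (590.5210 − 599.56) × 0.921195 = -8.3267
Short position value = −(long value) = ₹8.33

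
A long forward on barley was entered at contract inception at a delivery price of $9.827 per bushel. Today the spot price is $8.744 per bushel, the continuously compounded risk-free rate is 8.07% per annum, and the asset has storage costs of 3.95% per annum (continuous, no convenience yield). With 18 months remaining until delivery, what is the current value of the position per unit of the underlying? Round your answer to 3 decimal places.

Current fair forward for the remaining 18 months: F = S·e^((r + u)·T), (r + u) = 0.0807 + 0.0395 = 0.1202
F = 8.744 · e^(0.1202 × 18/12) = 8.744 × 1.197577 = 10.4716
Value of long forward = (F − K)·e^(−rT) = (10.4716 − 9.827) · e^(−0.0807·18/12)
= 0.6446 × 0.885990 = 0.571

$0.571 per bushel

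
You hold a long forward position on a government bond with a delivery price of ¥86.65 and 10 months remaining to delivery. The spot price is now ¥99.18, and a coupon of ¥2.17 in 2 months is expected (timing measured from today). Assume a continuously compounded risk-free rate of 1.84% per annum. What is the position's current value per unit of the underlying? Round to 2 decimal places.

¥11.69

PV(remaining coupons) I = 2.17·e^(−0.0184·2/12) = 2.1634
Current forward F = (S − I)·e^(rT) = (99.18 − 2.1634)·e^(0.0184·10/12) = 97.0166 × 1.015451 = 98.5156
Value (long) = (F − K)·e^(−rT) = (98.5156 − 86.65) × 0.984784 = 11.6851
Value = ¥11.69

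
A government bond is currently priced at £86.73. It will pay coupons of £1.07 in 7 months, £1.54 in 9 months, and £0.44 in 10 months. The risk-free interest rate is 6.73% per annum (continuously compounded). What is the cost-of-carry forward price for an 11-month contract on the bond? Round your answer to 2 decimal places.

£89.15

PV(coupons) I = 1.07·e^(−0.0673·7/12) + 1.54·e^(−0.0673·9/12) + 0.44·e^(−0.0673·10/12)
I = 1.0288 + 1.4642 + 0.4160 = 2.9090
F = (S − I)·e^(rT) = (86.73 − 2.9090) · e^(0.0673·11/12)
= 83.8210 · e^0.061692 = 83.8210 × 1.063635 = £89.15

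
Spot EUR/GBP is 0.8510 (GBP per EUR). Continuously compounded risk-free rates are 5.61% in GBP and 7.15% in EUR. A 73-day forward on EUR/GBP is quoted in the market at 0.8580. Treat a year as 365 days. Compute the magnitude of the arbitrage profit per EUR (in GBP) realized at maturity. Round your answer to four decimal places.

0.0096 per EUR (in GBP)

Fair forward: F* = S·e^(carry·T), with carry = (r_GBP − r_EUR) = 0.0561 − 0.0715 = -0.0154
F* = 0.8510 · e^(-0.0154 × 73/365) = 0.8510 · e^-0.003080 = 0.8510 × 0.996925 = 0.8484
Market 0.8580 > fair 0.8484: forward overpriced → cash-and-carry (buy spot, short the forward).
At maturity, profit = |F_mkt − F*| = |0.8580 − 0.8484| = 0.0096 per EUR (in GBP)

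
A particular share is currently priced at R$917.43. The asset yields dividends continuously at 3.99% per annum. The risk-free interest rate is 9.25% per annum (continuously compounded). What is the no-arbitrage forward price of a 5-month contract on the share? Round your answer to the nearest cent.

R$937.76

F = S·e^((r − q)T) = 917.43 · e^((0.0925 − 0.0399) × 5/12)
= 917.43 · e^0.021917 = 917.43 × 1.022159
F = R$937.76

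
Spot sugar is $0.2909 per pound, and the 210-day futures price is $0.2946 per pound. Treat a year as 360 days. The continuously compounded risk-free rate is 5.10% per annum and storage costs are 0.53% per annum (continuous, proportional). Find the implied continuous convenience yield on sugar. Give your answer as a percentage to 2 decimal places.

3.46%

F = S·e^((r+u−y)T) ⇒ (r+u−y) = ln(F/S)/T
ln(0.2946/0.2909) = 0.012639; /T ⇒ 0.021667
y = r + u − ln(F/S)/T = 0.0510 + 0.0053 − 0.021667 = 0.034633
y = 3.46%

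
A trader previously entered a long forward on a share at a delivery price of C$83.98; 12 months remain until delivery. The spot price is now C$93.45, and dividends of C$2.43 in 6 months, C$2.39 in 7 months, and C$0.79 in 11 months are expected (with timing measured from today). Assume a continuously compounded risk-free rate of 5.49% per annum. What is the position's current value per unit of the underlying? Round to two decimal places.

PV(remaining dividends) I = 2.43·e^(−0.0549·6/12) + 2.39·e^(−0.0549·7/12) + 0.79·e^(−0.0549·11/12) = 5.4301
Current forward F = (S − I)·e^(rT) = (93.45 − 5.4301)·e^(0.0549·12/12) = 88.0199 × 1.056435 = 92.9873
Value (long) = (F − K)·e^(−rT) = (92.9873 − 83.98) × 0.946580 = 8.5261
Value = C$8.53

C$8.53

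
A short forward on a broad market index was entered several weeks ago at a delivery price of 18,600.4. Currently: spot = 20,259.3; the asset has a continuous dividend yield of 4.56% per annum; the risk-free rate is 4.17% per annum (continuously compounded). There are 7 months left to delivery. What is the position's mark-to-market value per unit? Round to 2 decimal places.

-1574.10

Current fair forward for the remaining 7 months: F = S·e^((r − q)·T), (r − q) = 0.0417 − 0.0456 = -0.0039
F = 20259.3 · e^(-0.0039 × 7/12) = 20259.3 × 0.99772759 = 20213.2626
Value of long forward = (F − K)·e^(−rT) = (20213.2626 − 18600.4) · e^(−0.0417·7/12)
= 1612.8626 × 0.97596847 = 1574.10
Short position value = −(long value) = -1574.10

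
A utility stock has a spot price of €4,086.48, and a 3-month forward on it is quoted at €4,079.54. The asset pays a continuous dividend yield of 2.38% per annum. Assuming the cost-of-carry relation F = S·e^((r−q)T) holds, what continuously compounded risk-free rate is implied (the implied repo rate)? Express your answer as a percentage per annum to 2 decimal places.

1.70%

From F = S·e^((r−q)T): (r − q) = ln(F/S)/T
ln(4079.54/4086.48) = ln(0.998302) = -0.001699
(r − q) = -0.001699 / (3/12) = -0.006796
r = ln(F/S)/T + q = -0.006796 + 0.0238 = 0.017004
r = 1.70%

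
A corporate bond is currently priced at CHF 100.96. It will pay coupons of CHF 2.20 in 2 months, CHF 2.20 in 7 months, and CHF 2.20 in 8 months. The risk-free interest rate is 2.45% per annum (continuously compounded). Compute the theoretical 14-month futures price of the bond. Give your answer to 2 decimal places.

PV(coupons) I = 2.20·e^(−0.0245·2/12) + 2.20·e^(−0.0245·7/12) + 2.20·e^(−0.0245·8/12)
I = 2.1910 + 2.1688 + 2.1644 = 6.5242
F = (S − I)·e^(rT) = (100.96 − 6.5242) · e^(0.0245·14/12)
= 94.4358 · e^0.028583 = 94.4358 × 1.028995 = CHF 97.17

CHF 97.17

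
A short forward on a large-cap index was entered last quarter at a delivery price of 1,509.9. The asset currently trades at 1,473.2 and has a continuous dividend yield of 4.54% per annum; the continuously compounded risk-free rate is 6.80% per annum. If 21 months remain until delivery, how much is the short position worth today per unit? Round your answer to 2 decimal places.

-20.18

Current fair forward for the remaining 21 months: F = S·e^((r − q)·T), (r − q) = 0.0680 − 0.0454 = 0.0226
F = 1473.2 · e^(0.0226 × 21/12) = 1473.2 × 1.04034251 = 1532.6326
Value of long forward = (F − K)·e^(−rT) = (1532.6326 − 1509.9) · e^(−0.0680·21/12)
= 22.7326 × 0.88780780 = 20.18
Short position value = −(long value) = -20.18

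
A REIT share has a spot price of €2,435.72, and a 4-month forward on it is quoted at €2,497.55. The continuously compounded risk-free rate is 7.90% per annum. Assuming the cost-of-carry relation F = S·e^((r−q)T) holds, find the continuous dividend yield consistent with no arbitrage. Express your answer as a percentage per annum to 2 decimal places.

From F = S·e^((r−q)T): (r − q) = ln(F/S)/T
ln(2497.55/2435.72) = ln(1.025385) = 0.025068
(r − q) = 0.025068 / (4/12) = 0.075204
q = r − ln(F/S)/T = 0.0790 − 0.075204 = 0.003796
q = 0.38%

0.38%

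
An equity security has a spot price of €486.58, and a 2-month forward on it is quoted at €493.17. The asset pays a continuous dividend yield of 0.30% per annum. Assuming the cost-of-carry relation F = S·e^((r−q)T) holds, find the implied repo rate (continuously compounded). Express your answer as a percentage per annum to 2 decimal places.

From F = S·e^((r−q)T): (r − q) = ln(F/S)/T
ln(493.17/486.58) = ln(1.013544) = 0.013453
(r − q) = 0.013453 / (2/12) = 0.080718
r = ln(F/S)/T + q = 0.080718 + 0.0030 = 0.083718
r = 8.37%

8.37%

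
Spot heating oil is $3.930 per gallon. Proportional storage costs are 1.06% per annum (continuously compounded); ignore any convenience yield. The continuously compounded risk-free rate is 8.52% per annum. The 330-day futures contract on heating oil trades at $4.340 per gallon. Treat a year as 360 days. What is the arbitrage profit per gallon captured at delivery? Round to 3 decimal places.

Fair futures: F* = S·e^(carry·T), with carry = (r + u) = 0.0852 + 0.0106 = 0.0958
F* = 3.930 · e^(0.0958 × 330/360) = 3.930 · e^0.087817 = 3.930 × 1.091788 = $4.2907
Market $4.340 > fair $4.2907: forward overpriced → cash-and-carry (buy spot, short the forward).
At maturity, profit = |F_mkt − F*| = |4.340 − 4.2907| = $0.049 per gallon

$0.049 per gallon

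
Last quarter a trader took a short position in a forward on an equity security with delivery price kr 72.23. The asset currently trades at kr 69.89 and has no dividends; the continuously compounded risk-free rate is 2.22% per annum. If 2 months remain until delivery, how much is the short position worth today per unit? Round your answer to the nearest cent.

Current fair forward for the remaining 2 months: F = S·e^(r·T), r = 0.0222
F = 69.89 · e^(0.0222 × 2/12) = 69.89 × 1.003707 = 70.1491
Value of long forward = (F − K)·e^(−rT) = (70.1491 − 72.23) · e^(−0.0222·2/12)
= -2.0809 × 0.996307 = -2.07
Short position value = −(long value) = kr 2.07

kr 2.07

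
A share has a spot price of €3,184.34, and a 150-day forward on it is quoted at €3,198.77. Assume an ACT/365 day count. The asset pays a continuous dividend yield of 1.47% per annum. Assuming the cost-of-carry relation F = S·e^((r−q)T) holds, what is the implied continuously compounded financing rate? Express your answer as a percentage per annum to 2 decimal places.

From F = S·e^((r−q)T): (r − q) = ln(F/S)/T
ln(3198.77/3184.34) = ln(1.004532) = 0.004522
(r − q) = 0.004522 / (150/365) = 0.011004
r = ln(F/S)/T + q = 0.011004 + 0.0147 = 0.025704
r = 2.57%

2.57%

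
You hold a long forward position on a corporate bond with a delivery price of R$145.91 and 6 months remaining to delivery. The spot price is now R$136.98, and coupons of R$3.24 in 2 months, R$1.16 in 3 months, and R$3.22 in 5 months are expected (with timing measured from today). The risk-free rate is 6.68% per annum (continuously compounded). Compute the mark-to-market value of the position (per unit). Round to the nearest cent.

-R$11.61

PV(remaining coupons) I = 3.24·e^(−0.0668·2/12) + 1.16·e^(−0.0668·3/12) + 3.22·e^(−0.0668·5/12) = 7.4765
Current forward F = (S − I)·e^(rT) = (136.98 − 7.4765)·e^(0.0668·6/12) = 129.5035 × 1.033964 = 133.9020
Value (long) = (F − K)·e^(−rT) = (133.9020 − 145.91) × 0.967152 = -11.6136
Value = -R$11.61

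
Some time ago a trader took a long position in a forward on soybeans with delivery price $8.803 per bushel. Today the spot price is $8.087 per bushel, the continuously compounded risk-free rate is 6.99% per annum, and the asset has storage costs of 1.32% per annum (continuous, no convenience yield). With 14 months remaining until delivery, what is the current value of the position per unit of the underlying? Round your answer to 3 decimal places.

$0.099 per bushel

Current fair forward for the remaining 14 months: F = S·e^((r + u)·T), (r + u) = 0.0699 + 0.0132 = 0.0831
F = 8.087 · e^(0.0831 × 14/12) = 8.087 × 1.101805 = 8.9103
Value of long forward = (F − K)·e^(−rT) = (8.9103 − 8.803) · e^(−0.0699·14/12)
= 0.1073 × 0.921687 = 0.099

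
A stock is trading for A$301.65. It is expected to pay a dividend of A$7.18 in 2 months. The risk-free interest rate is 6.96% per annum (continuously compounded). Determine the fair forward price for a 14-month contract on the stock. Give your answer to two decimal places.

A$319.47

PV(dividends) I = 7.18·e^(−0.0696·2/12)
I = 7.0972
F = (S − I)·e^(rT) = (301.65 − 7.0972) · e^(0.0696·14/12)
= 294.5528 · e^0.081200 = 294.5528 × 1.084588 = A$319.47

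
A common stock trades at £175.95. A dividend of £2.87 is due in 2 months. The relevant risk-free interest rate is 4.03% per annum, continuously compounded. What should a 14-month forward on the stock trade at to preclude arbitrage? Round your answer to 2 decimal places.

PV(dividends) I = 2.87·e^(−0.0403·2/12)
I = 2.8508
F = (S − I)·e^(rT) = (175.95 − 2.8508) · e^(0.0403·14/12)
= 173.0992 · e^0.047017 = 173.0992 × 1.048140 = £181.43

£181.43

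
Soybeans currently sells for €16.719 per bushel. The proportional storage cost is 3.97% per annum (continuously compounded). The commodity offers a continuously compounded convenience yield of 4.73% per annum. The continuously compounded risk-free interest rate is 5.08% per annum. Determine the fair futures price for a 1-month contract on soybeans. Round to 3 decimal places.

€16.779 per bushel

Net carry = r + u − y = 0.0508 + 0.0397 − 0.0473 = 0.0432
F = S·e^((r+u−y)T) = 16.719 · e^(0.0432 × 1/12) = 16.719 · e^0.003600
= 16.719 × 1.003606 = €16.779 per bushel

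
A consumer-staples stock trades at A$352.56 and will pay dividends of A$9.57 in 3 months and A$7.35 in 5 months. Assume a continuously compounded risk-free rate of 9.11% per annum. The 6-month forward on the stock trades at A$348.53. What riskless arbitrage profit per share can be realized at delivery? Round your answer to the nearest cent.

A$3.26 per share

PV(dividends) I = 9.57·e^(−0.0911·3/12) + 7.35·e^(−0.0911·5/12) = 16.4307
Fair forward F* = (S − I)·e^(rT) = (352.56 − 16.4307)·e^0.045550 = 336.1293 × 1.046603 = 351.7939
Market A$348.53 < fair 351.7939: forward underpriced → reverse cash-and-carry (short the stock, invest proceeds at r, pay the dividends, go long the forward).
Profit at T = |F_mkt − F*| = |348.53 − 351.7939| = A$3.26 per share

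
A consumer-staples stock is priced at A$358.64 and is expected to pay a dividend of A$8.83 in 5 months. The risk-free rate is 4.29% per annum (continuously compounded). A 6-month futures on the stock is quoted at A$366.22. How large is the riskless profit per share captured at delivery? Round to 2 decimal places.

A$8.67 per share

PV(dividends) I = 8.83·e^(−0.0429·5/12) = 8.6736
Fair futures F* = (S − I)·e^(rT) = (358.64 − 8.6736)·e^0.021450 = 349.9664 × 1.021682 = 357.5544
Market A$366.22 > fair 357.5544: forward overpriced → cash-and-carry (borrow at r, buy the stock and collect the dividends, short the forward).
Profit at T = |F_mkt − F*| = |366.22 − 357.5544| = A$8.67 per share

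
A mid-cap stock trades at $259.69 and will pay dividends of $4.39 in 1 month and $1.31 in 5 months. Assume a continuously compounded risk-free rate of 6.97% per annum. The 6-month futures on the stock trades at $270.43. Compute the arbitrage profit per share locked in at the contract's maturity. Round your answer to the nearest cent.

$7.37 per share

PV(dividends) I = 4.39·e^(−0.0697·1/12) + 1.31·e^(−0.0697·5/12) = 5.6371
Fair futures F* = (S − I)·e^(rT) = (259.69 − 5.6371)·e^0.034850 = 254.0529 × 1.035464 = 263.0626
Market $270.43 > fair 263.0626: forward overpriced → cash-and-carry (borrow at r, buy the stock and collect the dividends, short the forward).
Profit at T = |F_mkt − F*| = |270.43 − 263.0626| = $7.37 per share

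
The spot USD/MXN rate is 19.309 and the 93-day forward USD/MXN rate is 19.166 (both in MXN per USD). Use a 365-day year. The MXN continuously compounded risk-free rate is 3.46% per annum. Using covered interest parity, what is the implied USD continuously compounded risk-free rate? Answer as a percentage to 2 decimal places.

F = S·e^((r_MXN − r_USD)T) ⇒ r_USD = r_MXN − ln(F/S)/T
ln(19.166/19.309) = -0.007433; /(93/365) = -0.029173
r_USD = 0.0346 + 0.029173 = 0.063773
r_USD = 6.38%

6.38%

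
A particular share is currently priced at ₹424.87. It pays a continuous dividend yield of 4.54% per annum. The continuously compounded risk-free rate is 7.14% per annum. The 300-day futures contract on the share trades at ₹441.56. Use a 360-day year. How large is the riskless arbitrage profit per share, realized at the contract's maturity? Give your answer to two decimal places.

₹7.38 per share

Fair futures: F* = S·e^(carry·T), with carry = (r − q) = 0.0714 − 0.0454 = 0.0260
F* = 424.87 · e^(0.0260 × 300/360) = 424.87 · e^0.021667 = 424.87 × 1.021903 = ₹434.1759
Market ₹441.56 > fair ₹434.1759: forward overpriced → cash-and-carry (buy spot, short the forward).
At maturity, profit = |F_mkt − F*| = |441.56 − 434.1759| = ₹7.38 per share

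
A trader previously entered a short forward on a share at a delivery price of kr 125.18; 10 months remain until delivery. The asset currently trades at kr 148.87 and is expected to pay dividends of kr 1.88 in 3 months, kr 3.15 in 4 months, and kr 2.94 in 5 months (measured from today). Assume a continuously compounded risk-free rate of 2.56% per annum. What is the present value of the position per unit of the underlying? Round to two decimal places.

-kr 18.43

PV(remaining dividends) I = 1.88·e^(−0.0256·3/12) + 3.15·e^(−0.0256·4/12) + 2.94·e^(−0.0256·5/12) = 7.9000
Current forward F = (S − I)·e^(rT) = (148.87 − 7.9000)·e^(0.0256·10/12) = 140.9700 × 1.021563 = 144.0097
Value (long) = (F − K)·e^(−rT) = (144.0097 − 125.18) × 0.978893 = 18.4323
Short position value = −(long value) = -kr 18.43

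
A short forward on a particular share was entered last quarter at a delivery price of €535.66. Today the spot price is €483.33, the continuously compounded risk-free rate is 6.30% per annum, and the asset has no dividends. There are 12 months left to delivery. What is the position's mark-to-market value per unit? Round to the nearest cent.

Current fair forward for the remaining 12 months: F = S·e^(r·T), r = 0.0630
F = 483.33 · e^(0.0630 × 12/12) = 483.33 × 1.065027 = 514.7595
Value of long forward = (F − K)·e^(−rT) = (514.7595 − 535.66) · e^(−0.0630·12/12)
= -20.9005 × 0.938943 = -19.62
Short position value = −(long value) = €19.62

€19.62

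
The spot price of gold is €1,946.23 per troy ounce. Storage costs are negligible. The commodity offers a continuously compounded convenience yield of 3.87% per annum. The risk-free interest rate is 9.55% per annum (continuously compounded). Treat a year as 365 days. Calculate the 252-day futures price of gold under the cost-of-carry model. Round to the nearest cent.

Net carry = r + u − y = 0.0955 + 0.0000 − 0.0387 = 0.0568
F = S·e^((r+u−y)T) = 1946.23 · e^(0.0568 × 252/365) = 1946.23 · e^0.03921534
= 1946.23 × 1.03999441 = €2,024.07 per troy ounce

€2,024.07 per troy ounce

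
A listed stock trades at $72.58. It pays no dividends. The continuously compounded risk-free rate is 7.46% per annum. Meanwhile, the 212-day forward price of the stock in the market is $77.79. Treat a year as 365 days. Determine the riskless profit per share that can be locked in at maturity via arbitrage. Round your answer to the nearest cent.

$2.00 per share

Fair forward: F* = S·e^(carry·T), with carry = r = 0.0746
F* = 72.58 · e^(0.0746 × 212/365) = 72.58 · e^0.043329 = 72.58 × 1.044281 = $75.7939
Market $77.79 > fair $75.7939: forward overpriced → cash-and-carry (buy spot, short the forward).
At maturity, profit = |F_mkt − F*| = |77.79 − 75.7939| = $2.00 per share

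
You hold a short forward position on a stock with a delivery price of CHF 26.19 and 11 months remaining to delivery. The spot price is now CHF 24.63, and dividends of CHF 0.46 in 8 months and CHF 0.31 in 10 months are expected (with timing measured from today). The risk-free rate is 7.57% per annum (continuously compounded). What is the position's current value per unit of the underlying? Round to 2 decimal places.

PV(remaining dividends) I = 0.46·e^(−0.0757·8/12) + 0.31·e^(−0.0757·10/12) = 0.7284
Current forward F = (S − I)·e^(rT) = (24.63 − 0.7284)·e^(0.0757·11/12) = 23.9016 × 1.071856 = 25.6191
Value (long) = (F − K)·e^(−rT) = (25.6191 − 26.19) × 0.932961 = -0.5326
Short position value = −(long value) = CHF 0.53

CHF 0.53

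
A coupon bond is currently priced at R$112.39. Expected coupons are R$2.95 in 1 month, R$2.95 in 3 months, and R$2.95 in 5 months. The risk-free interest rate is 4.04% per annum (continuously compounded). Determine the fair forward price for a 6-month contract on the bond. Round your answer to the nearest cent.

R$105.74

PV(coupons) I = 2.95·e^(−0.0404·1/12) + 2.95·e^(−0.0404·3/12) + 2.95·e^(−0.0404·5/12)
I = 2.9401 + 2.9204 + 2.9008 = 8.7613
F = (S − I)·e^(rT) = (112.39 − 8.7613) · e^(0.0404·6/12)
= 103.6287 · e^0.020200 = 103.6287 × 1.020405 = R$105.74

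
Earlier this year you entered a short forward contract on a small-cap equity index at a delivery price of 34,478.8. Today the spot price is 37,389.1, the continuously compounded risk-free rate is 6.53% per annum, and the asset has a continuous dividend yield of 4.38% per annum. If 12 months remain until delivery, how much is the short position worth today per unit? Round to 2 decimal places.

-3487.53

Current fair forward for the remaining 12 months: F = S·e^((r − q)·T), (r − q) = 0.0653 − 0.0438 = 0.0215
F = 37389.1 · e^(0.0215 × 12/12) = 37389.1 × 1.02173279 = 38201.6695
Value of long forward = (F − K)·e^(−rT) = (38201.6695 − 34478.8) · e^(−0.0653·12/12)
= 3722.8695 × 0.93678639 = 3487.53
Short position value = −(long value) = -3487.53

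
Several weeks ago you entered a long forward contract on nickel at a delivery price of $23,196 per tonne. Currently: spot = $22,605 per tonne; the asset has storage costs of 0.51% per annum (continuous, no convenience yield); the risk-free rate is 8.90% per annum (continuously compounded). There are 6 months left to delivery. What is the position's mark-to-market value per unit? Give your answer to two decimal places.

$476.31 per tonne

Current fair forward for the remaining 6 months: F = S·e^((r + u)·T), (r + u) = 0.0890 + 0.0051 = 0.0941
F = 22605 · e^(0.0941 × 6/12) = 22605 × 1.04817442 = 23693.9828
Value of long forward = (F − K)·e^(−rT) = (23693.9828 − 23196) · e^(−0.0890·6/12)
= 497.9828 × 0.95647560 = 476.31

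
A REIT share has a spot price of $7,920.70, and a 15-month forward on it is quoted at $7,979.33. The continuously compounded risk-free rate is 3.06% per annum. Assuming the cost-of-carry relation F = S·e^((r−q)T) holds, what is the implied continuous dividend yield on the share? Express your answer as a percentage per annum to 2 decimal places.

From F = S·e^((r−q)T): (r − q) = ln(F/S)/T
ln(7979.33/7920.70) = ln(1.007402) = 0.007375
(r − q) = 0.007375 / (15/12) = 0.005900
q = r − ln(F/S)/T = 0.0306 − 0.005900 = 0.024700
q = 2.47%

2.47%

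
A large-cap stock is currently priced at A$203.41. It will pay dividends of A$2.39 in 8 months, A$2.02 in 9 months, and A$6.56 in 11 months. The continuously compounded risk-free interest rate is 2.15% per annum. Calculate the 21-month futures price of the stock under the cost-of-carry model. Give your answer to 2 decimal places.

PV(dividends) I = 2.39·e^(−0.0215·8/12) + 2.02·e^(−0.0215·9/12) + 6.56·e^(−0.0215·11/12)
I = 2.3560 + 1.9877 + 6.4320 = 10.7757
F = (S − I)·e^(rT) = (203.41 − 10.7757) · e^(0.0215·21/12)
= 192.6343 · e^0.037625 = 192.6343 × 1.038342 = A$200.02

A$200.02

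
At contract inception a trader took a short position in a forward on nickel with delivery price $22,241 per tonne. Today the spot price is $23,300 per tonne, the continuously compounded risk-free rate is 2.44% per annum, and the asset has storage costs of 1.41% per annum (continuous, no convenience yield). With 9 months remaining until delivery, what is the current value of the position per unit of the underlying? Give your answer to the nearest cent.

-$1710.01 per tonne

Current fair forward for the remaining 9 months: F = S·e^((r + u)·T), (r + u) = 0.0244 + 0.0141 = 0.0385
F = 23300 · e^(0.0385 × 9/12) = 23300 × 1.02929592 = 23982.5949
Value of long forward = (F − K)·e^(−rT) = (23982.5949 − 22241) · e^(−0.0244·9/12)
= 1741.5949 × 0.98186643 = 1710.01
Short position value = −(long value) = -$1710.01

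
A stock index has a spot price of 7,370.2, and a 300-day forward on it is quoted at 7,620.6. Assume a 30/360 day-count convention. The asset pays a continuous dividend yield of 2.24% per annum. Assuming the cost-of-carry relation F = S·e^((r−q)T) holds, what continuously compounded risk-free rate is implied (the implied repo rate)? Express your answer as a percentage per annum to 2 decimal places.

6.25%

From F = S·e^((r−q)T): (r − q) = ln(F/S)/T
ln(7620.6/7370.2) = ln(1.033975) = 0.033411
(r − q) = 0.033411 / (300/360) = 0.040093
r = ln(F/S)/T + q = 0.040093 + 0.0224 = 0.062493
r = 6.25%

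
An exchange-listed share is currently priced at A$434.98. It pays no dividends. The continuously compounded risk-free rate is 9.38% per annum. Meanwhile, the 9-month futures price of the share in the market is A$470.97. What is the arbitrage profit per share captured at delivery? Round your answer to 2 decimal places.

Fair futures: F* = S·e^(carry·T), with carry = r = 0.0938
F* = 434.98 · e^(0.0938 × 9/12) = 434.98 · e^0.070350 = 434.98 × 1.072884 = A$466.6831
Market A$470.97 > fair A$466.6831: forward overpriced → cash-and-carry (buy spot, short the forward).
At maturity, profit = |F_mkt − F*| = |470.97 − 466.6831| = A$4.29 per share

A$4.29 per share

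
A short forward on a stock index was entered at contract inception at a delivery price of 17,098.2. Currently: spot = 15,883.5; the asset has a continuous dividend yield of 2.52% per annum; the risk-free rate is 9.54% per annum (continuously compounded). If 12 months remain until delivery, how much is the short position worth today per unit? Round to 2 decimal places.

54.19

Current fair forward for the remaining 12 months: F = S·e^((r − q)·T), (r − q) = 0.0954 − 0.0252 = 0.0702
F = 15883.5 · e^(0.0702 × 12/12) = 15883.5 × 1.07272270 = 17038.5910
Value of long forward = (F − K)·e^(−rT) = (17038.5910 − 17098.2) · e^(−0.0954·12/12)
= -59.6090 × 0.90900926 = -54.19
Short position value = −(long value) = 54.19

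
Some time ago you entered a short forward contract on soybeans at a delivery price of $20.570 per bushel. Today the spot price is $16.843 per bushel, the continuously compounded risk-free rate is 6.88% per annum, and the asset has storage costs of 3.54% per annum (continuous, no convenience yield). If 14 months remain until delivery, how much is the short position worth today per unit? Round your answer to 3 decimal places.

Current fair forward for the remaining 14 months: F = S·e^((r + u)·T), (r + u) = 0.0688 + 0.0354 = 0.1042
F = 16.843 · e^(0.1042 × 14/12) = 16.843 × 1.129265 = 19.0202
Value of long forward = (F − K)·e^(−rT) = (19.0202 − 20.570) · e^(−0.0688·14/12)
= -1.5498 × 0.922870 = -1.430
Short position value = −(long value) = $1.430

$1.430 per bushel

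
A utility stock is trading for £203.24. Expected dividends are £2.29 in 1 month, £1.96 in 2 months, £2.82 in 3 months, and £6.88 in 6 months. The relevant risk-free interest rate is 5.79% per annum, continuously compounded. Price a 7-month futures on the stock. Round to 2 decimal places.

PV(dividends) I = 2.29·e^(−0.0579·1/12) + 1.96·e^(−0.0579·2/12) + 2.82·e^(−0.0579·3/12) + 6.88·e^(−0.0579·6/12)
I = 2.2790 + 1.9412 + 2.7795 + 6.6837 = 13.6834
F = (S − I)·e^(rT) = (203.24 − 13.6834) · e^(0.0579·7/12)
= 189.5566 · e^0.033775 = 189.5566 × 1.034352 = £196.07

£196.07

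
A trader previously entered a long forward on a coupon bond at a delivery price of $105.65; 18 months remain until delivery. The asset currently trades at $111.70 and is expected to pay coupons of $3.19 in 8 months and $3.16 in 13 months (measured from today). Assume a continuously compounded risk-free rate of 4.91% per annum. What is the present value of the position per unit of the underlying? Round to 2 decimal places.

PV(remaining coupons) I = 3.19·e^(−0.0491·8/12) + 3.16·e^(−0.0491·13/12) = 6.0836
Current forward F = (S − I)·e^(rT) = (111.70 − 6.0836)·e^(0.0491·18/12) = 105.6164 × 1.076430 = 113.6887
Value (long) = (F − K)·e^(−rT) = (113.6887 − 105.65) × 0.928997 = 7.4679
Value = $7.47

$7.47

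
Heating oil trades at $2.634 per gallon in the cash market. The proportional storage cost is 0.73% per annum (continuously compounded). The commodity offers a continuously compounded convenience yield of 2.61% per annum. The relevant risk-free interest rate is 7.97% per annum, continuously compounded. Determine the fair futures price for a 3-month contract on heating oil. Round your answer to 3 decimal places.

Net carry = r + u − y = 0.0797 + 0.0073 − 0.0261 = 0.0609
F = S·e^((r+u−y)T) = 2.634 · e^(0.0609 × 3/12) = 2.634 · e^0.015225
= 2.634 × 1.015341 = $2.674 per gallon

$2.674 per gallon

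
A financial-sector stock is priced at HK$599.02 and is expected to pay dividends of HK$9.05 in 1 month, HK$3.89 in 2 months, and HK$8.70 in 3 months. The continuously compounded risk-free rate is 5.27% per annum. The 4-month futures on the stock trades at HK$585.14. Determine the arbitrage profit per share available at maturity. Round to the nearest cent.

HK$2.66 per share

PV(dividends) I = 9.05·e^(−0.0527·1/12) + 3.89·e^(−0.0527·2/12) + 8.70·e^(−0.0527·3/12) = 21.4525
Fair futures F* = (S − I)·e^(rT) = (599.02 − 21.4525)·e^0.017567 = 577.5675 × 1.017722 = 587.8032
Market HK$585.14 < fair 587.8032: forward underpriced → reverse cash-and-carry (short the stock, invest proceeds at r, pay the dividends, go long the forward).
Profit at T = |F_mkt − F*| = |585.14 − 587.8032| = HK$2.66 per share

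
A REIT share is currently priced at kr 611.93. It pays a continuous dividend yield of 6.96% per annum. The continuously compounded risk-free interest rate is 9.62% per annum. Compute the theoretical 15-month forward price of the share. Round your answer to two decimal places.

F = S·e^((r − q)T) = 611.93 · e^((0.0962 − 0.0696) × 15/12)
= 611.93 · e^0.033250 = 611.93 × 1.033809
F = kr 632.62

kr 632.62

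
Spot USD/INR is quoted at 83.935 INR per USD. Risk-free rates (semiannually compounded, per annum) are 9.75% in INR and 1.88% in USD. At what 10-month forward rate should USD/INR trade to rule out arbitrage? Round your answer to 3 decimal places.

By covered interest parity, F = S · (1+r_INR/2)^(2T) / (1+r_USD/2)^(2T)
= 83.935 × 1.082563 / 1.015716 = 83.935 × 1.065813
F = 89.459 INR per USD

89.459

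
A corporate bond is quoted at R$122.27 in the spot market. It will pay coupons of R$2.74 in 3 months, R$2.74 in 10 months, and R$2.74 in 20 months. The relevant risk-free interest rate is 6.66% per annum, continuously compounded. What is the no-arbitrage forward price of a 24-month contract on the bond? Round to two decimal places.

R$130.85

PV(coupons) I = 2.74·e^(−0.0666·3/12) + 2.74·e^(−0.0666·10/12) + 2.74·e^(−0.0666·20/12)
I = 2.6948 + 2.5921 + 2.4521 = 7.7390
F = (S − I)·e^(rT) = (122.27 − 7.7390) · e^(0.0666·24/12)
= 114.5310 · e^0.133200 = 114.5310 × 1.142478 = R$130.85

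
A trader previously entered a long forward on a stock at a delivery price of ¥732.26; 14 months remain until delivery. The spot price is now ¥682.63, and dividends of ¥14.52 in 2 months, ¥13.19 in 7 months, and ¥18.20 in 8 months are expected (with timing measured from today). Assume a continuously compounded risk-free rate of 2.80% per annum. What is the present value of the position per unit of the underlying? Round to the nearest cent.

-¥71.39

PV(remaining dividends) I = 14.52·e^(−0.0280·2/12) + 13.19·e^(−0.0280·7/12) + 18.20·e^(−0.0280·8/12) = 45.2921
Current forward F = (S − I)·e^(rT) = (682.63 − 45.2921)·e^(0.0280·14/12) = 637.3379 × 1.033206 = 658.5013
Value (long) = (F − K)·e^(−rT) = (658.5013 − 732.26) × 0.967861 = -71.3882
Value = -¥71.39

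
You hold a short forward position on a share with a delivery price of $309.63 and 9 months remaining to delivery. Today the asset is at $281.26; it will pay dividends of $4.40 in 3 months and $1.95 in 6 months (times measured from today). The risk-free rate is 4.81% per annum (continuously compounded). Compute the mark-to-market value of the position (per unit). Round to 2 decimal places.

$23.65

PV(remaining dividends) I = 4.40·e^(−0.0481·3/12) + 1.95·e^(−0.0481·6/12) = 6.2511
Current forward F = (S − I)·e^(rT) = (281.26 − 6.2511)·e^(0.0481·9/12) = 275.0089 × 1.036734 = 285.1111
Value (long) = (F − K)·e^(−rT) = (285.1111 − 309.63) × 0.964568 = -23.6501
Short position value = −(long value) = $23.65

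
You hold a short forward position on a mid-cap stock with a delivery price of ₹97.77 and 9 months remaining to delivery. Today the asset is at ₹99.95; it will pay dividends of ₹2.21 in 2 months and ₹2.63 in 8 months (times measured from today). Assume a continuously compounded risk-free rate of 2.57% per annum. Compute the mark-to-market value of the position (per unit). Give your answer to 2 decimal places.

₹0.74

PV(remaining dividends) I = 2.21·e^(−0.0257·2/12) + 2.63·e^(−0.0257·8/12) = 4.7859
Current forward F = (S − I)·e^(rT) = (99.95 − 4.7859)·e^(0.0257·9/12) = 95.1641 × 1.019462 = 97.0162
Value (long) = (F − K)·e^(−rT) = (97.0162 − 97.77) × 0.980910 = -0.7394
Short position value = −(long value) = ₹0.74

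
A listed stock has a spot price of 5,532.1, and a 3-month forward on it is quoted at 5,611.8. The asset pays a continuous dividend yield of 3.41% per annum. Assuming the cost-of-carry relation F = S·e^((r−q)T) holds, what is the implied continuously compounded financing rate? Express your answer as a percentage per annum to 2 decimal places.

From F = S·e^((r−q)T): (r − q) = ln(F/S)/T
ln(5611.8/5532.1) = ln(1.014407) = 0.014304
(r − q) = 0.014304 / (3/12) = 0.057216
r = ln(F/S)/T + q = 0.057216 + 0.0341 = 0.091316
r = 9.13%

9.13%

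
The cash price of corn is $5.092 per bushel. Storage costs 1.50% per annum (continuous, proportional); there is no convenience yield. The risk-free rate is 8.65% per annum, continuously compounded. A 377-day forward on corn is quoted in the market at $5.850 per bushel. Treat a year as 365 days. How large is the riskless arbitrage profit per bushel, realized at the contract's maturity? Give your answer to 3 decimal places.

$0.195 per bushel

Fair forward: F* = S·e^(carry·T), with carry = (r + u) = 0.0865 + 0.0150 = 0.1015
F* = 5.092 · e^(0.1015 × 377/365) = 5.092 · e^0.104837 = 5.092 × 1.110530 = $5.6548
Market $5.850 > fair $5.6548: forward overpriced → cash-and-carry (buy spot, short the forward).
At maturity, profit = |F_mkt − F*| = |5.850 − 5.6548| = $0.195 per bushel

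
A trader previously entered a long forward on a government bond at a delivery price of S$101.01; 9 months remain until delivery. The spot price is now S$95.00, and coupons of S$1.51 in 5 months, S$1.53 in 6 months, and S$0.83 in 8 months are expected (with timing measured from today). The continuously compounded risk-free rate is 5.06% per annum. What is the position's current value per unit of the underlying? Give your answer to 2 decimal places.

PV(remaining coupons) I = 1.51·e^(−0.0506·5/12) + 1.53·e^(−0.0506·6/12) + 0.83·e^(−0.0506·8/12) = 3.7727
Current forward F = (S − I)·e^(rT) = (95.00 − 3.7727)·e^(0.0506·9/12) = 91.2273 × 1.038679 = 94.7559
Value (long) = (F − K)·e^(−rT) = (94.7559 − 101.01) × 0.962761 = -6.0212
Value = -S$6.02

-S$6.02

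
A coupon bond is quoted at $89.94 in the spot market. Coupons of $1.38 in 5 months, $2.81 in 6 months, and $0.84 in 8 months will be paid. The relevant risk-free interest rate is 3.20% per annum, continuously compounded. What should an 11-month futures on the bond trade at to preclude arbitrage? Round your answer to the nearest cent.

$87.52

PV(coupons) I = 1.38·e^(−0.0320·5/12) + 2.81·e^(−0.0320·6/12) + 0.84·e^(−0.0320·8/12)
I = 1.3617 + 2.7654 + 0.8223 = 4.9494
F = (S − I)·e^(rT) = (89.94 − 4.9494) · e^(0.0320·11/12)
= 84.9906 · e^0.029333 = 84.9906 × 1.029767 = $87.52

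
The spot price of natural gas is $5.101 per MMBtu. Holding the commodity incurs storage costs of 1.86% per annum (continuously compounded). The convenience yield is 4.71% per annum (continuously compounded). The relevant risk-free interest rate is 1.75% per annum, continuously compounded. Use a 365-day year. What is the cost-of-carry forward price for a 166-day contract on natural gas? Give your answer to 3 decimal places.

Net carry = r + u − y = 0.0175 + 0.0186 − 0.0471 = -0.0110
F = S·e^((r+u−y)T) = 5.101 · e^(-0.0110 × 166/365) = 5.101 · e^-0.005003
= 5.101 × 0.995009 = $5.076 per MMBtu

$5.076 per MMBtu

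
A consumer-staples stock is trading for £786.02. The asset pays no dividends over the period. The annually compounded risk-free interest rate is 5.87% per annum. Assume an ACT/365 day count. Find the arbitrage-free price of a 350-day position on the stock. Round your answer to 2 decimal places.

£830.21

F = S · (1+r)^T
= 786.02 × 1.056221
F = £830.21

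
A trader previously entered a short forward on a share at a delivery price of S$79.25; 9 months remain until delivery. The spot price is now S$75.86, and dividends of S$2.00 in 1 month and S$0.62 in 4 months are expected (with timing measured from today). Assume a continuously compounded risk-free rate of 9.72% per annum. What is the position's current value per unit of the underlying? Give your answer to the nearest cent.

S$0.40

PV(remaining dividends) I = 2.00·e^(−0.0972·1/12) + 0.62·e^(−0.0972·4/12) = 2.5841
Current forward F = (S − I)·e^(rT) = (75.86 − 2.5841)·e^(0.0972·9/12) = 73.2759 × 1.075623 = 78.8172
Value (long) = (F − K)·e^(−rT) = (78.8172 − 79.25) × 0.929694 = -0.4024
Short position value = −(long value) = S$0.40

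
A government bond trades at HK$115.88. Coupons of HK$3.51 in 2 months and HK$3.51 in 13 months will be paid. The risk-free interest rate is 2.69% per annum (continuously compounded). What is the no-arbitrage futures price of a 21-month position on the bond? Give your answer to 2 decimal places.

HK$114.23

PV(coupons) I = 3.51·e^(−0.0269·2/12) + 3.51·e^(−0.0269·13/12)
I = 3.4943 + 3.4092 = 6.9035
F = (S − I)·e^(rT) = (115.88 − 6.9035) · e^(0.0269·21/12)
= 108.9765 · e^0.047075 = 108.9765 × 1.048201 = HK$114.23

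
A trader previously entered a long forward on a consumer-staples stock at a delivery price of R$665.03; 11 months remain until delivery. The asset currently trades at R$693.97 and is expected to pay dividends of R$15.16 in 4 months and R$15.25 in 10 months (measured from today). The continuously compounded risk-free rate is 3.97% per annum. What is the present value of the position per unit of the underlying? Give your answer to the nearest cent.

R$22.99

PV(remaining dividends) I = 15.16·e^(−0.0397·4/12) + 15.25·e^(−0.0397·10/12) = 29.7144
Current forward F = (S − I)·e^(rT) = (693.97 − 29.7144)·e^(0.0397·11/12) = 664.2556 × 1.037062 = 688.8742
Value (long) = (F − K)·e^(−rT) = (688.8742 − 665.03) × 0.964263 = 22.9921
Value = R$22.99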